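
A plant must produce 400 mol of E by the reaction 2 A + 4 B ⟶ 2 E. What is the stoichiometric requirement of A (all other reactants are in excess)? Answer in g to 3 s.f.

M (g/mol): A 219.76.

87900 g

n(E) = 400.0 mol
n(A) = (2/2) × 400.0 = 400.0 mol
mass = 400.0 × 219.76 = 87900 g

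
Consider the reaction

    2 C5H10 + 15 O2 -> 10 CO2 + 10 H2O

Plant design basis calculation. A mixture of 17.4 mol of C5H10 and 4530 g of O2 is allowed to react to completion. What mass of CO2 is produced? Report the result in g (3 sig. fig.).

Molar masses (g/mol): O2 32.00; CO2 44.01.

3830 g

n(C5H10) = 17.40 mol
n(O2) = 4530 / 32.00 = 141.6 mol
n/ν for C5H10 = 17.40/2 = 8.700
n/ν for O2 = 141.6/15 = 9.440
Smallest n/ν is C5H10 → limiting reagent.
n(CO2) = (10/2) × 17.40 = 87.00 mol
mass = 87.00 × 44.01 = 3829 g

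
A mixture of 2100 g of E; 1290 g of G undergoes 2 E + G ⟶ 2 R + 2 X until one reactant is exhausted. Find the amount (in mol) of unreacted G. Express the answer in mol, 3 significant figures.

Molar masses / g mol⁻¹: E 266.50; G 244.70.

n(E) = 2100 / 266.50 = 7.880 mol
n(G) = 1290 / 244.70 = 5.272 mol
n/ν for E = 7.880/2 = 3.940
n/ν for G = 5.272/1 = 5.272
Smallest n/ν is E → limiting reagent.
G consumed = (1/2) × 7.880 = 3.940 mol
G remaining = 5.272 − 3.940 = 1.332 mol

1.33 mol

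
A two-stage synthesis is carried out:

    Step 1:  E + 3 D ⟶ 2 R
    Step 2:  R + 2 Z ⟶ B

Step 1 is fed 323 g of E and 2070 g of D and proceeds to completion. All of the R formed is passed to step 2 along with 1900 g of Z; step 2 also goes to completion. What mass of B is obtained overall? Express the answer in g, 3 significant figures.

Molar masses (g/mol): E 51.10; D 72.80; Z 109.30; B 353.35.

3070 g

Step 1:
n(E) = 323.0 / 51.10 = 6.321 mol
n(D) = 2070 / 72.80 = 28.43 mol
n/ν for E = 6.321/1 = 6.321
n/ν for D = 28.43/3 = 9.477
Smallest n/ν is E → limiting reagent.
n(R) produced = (2/1) × 6.321 = 12.64 mol
Step 2:
n(R) available = 12.64 mol
n(Z) = 1900 / 109.30 = 17.38 mol
n/ν for R = 12.64/1 = 12.64
n/ν for Z = 17.38/2 = 8.690
Smallest n/ν is Z → limiting reagent.
n(B) = (1/2) × 17.38 = 8.690 mol
mass = 8.690 × 353.35 = 3071 g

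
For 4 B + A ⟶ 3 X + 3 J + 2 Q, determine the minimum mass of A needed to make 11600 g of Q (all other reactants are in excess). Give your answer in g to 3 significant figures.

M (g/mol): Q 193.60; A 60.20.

n(Q) = 11600 / 193.60 = 59.92 mol
n(A) = (1/2) × 59.92 = 29.96 mol
mass = 29.96 × 60.20 = 1804 g

1800 g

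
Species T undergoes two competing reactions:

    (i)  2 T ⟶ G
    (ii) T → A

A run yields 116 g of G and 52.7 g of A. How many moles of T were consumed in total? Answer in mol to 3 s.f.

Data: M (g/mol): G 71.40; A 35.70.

4.73 mol

n(G) = 116 / 71.40 = 1.625 mol
n(A) = 52.7 / 35.70 = 1.476 mol
n(T) via (i) = (2/1)×1.625 = 3.250 mol
n(T) via (ii) = (1/1)×1.476 = 1.476 mol
total n(T) = 3.250 + 1.476 = 4.726 mol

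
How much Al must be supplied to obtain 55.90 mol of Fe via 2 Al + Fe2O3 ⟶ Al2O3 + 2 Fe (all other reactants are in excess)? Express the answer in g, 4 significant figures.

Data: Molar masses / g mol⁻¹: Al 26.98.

n(Fe) = 55.90 mol
n(Al) = (2/2) × 55.90 = 55.90 mol
mass = 55.90 × 26.98 = 1508 g

1508 g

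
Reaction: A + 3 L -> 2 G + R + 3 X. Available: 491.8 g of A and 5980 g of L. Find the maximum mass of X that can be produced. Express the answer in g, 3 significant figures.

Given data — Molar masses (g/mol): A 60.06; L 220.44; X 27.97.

687 g

n(A) = 491.8 / 60.06 = 8.188 mol
n(L) = 5980 / 220.44 = 27.13 mol
n/ν for A = 8.188/1 = 8.188
n/ν for L = 27.13/3 = 9.043
Smallest n/ν is A → limiting reagent.
n(X) = (3/1) × 8.188 = 24.56 mol
mass = 24.56 × 27.97 = 686.9 g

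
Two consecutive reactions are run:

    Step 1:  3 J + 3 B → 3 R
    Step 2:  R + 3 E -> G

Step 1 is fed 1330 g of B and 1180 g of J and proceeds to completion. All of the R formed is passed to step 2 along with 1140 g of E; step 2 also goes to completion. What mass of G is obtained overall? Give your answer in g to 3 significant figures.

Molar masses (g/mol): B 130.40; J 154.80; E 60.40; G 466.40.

Step 1:
n(B) = 1330 / 130.40 = 10.20 mol
n(J) = 1180 / 154.80 = 7.623 mol
n/ν for B = 10.20/3 = 3.400
n/ν for J = 7.623/3 = 2.541
Smallest n/ν is J → limiting reagent.
n(R) produced = (3/3) × 7.623 = 7.623 mol
Step 2:
n(R) available = 7.623 mol
n(E) = 1140 / 60.40 = 18.87 mol
n/ν for R = 7.623/1 = 7.623
n/ν for E = 18.87/3 = 6.290
Smallest n/ν is E → limiting reagent.
n(G) = (1/3) × 18.87 = 6.290 mol
mass = 6.290 × 466.40 = 2934 g

2930 g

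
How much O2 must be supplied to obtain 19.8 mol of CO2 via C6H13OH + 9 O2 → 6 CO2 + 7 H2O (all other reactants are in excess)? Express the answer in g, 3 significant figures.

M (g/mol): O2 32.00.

950 g

n(CO2) = 19.80 mol
n(O2) = (9/6) × 19.80 = 29.70 mol
mass = 29.70 × 32.00 = 950.4 g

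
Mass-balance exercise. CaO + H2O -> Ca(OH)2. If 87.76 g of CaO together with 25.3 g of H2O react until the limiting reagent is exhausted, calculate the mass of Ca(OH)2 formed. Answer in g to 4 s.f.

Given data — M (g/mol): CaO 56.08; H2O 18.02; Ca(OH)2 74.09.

n(CaO) = 87.76 / 56.08 = 1.565 mol
n(H2O) = 25.30 / 18.02 = 1.404 mol
n/ν for CaO = 1.565/1 = 1.565
n/ν for H2O = 1.404/1 = 1.404
Smallest n/ν is H2O → limiting reagent.
n(Ca(OH)2) = (1/1) × 1.404 = 1.404 mol
mass = 1.404 × 74.09 = 104.0 g

104.0 g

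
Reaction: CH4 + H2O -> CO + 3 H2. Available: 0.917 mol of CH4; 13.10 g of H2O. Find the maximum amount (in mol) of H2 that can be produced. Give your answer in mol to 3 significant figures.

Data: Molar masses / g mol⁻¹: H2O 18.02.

n(CH4) = 0.9170 mol
n(H2O) = 13.10 / 18.02 = 0.7270 mol
n/ν for CH4 = 0.9170/1 = 0.9170
n/ν for H2O = 0.7270/1 = 0.7270
Smallest n/ν is H2O → limiting reagent.
n(H2) = (3/1) × 0.7270 = 2.181 mol

2.18 mol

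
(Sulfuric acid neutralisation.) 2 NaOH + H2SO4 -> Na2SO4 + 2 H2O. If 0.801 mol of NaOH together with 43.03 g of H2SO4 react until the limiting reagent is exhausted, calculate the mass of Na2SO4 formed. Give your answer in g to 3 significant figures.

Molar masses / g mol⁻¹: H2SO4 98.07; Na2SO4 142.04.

n(NaOH) = 0.8010 mol
n(H2SO4) = 43.03 / 98.07 = 0.4388 mol
n/ν for NaOH = 0.8010/2 = 0.4005
n/ν for H2SO4 = 0.4388/1 = 0.4388
Smallest n/ν is NaOH → limiting reagent.
n(Na2SO4) = (1/2) × 0.8010 = 0.4005 mol
mass = 0.4005 × 142.04 = 56.89 g

56.9 g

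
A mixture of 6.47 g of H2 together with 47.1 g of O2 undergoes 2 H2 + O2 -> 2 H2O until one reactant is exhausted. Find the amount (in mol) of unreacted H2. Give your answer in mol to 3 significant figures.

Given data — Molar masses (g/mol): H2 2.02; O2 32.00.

n(H2) = 6.470 / 2.02 = 3.203 mol
n(O2) = 47.10 / 32.00 = 1.472 mol
n/ν for H2 = 3.203/2 = 1.602
n/ν for O2 = 1.472/1 = 1.472
Smallest n/ν is O2 → limiting reagent.
H2 consumed = (2/1) × 1.472 = 2.944 mol
H2 remaining = 3.203 − 2.944 = 0.2590 mol

0.259 mol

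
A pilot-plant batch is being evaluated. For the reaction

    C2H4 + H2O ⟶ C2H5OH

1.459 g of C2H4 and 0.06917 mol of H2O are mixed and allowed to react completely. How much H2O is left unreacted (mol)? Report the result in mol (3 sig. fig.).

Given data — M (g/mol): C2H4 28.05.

0.0172 mol

n(C2H4) = 1.459 / 28.05 = 0.05201 mol
n(H2O) = 0.06917 mol
n/ν for C2H4 = 0.05201/1 = 0.05201
n/ν for H2O = 0.06917/1 = 0.06917
Smallest n/ν is C2H4 → limiting reagent.
H2O consumed = (1/1) × 0.05201 = 0.05201 mol
H2O remaining = 0.06917 − 0.05201 = 0.01716 mol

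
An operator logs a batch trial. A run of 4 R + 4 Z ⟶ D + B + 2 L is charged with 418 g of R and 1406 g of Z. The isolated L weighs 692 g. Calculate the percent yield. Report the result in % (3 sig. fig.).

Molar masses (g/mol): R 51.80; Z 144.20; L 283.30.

60.5 %

n(R) = 418.0 / 51.80 = 8.069 mol
n(Z) = 1406 / 144.20 = 9.750 mol
n/ν for R = 8.069/4 = 2.017
n/ν for Z = 9.750/4 = 2.438
Smallest n/ν is R → limiting reagent.
theoretical n(L) = (2/4) × 8.069 = 4.035 mol → 1143 g
% yield = 692 / 1143 × 100 = 60.54 %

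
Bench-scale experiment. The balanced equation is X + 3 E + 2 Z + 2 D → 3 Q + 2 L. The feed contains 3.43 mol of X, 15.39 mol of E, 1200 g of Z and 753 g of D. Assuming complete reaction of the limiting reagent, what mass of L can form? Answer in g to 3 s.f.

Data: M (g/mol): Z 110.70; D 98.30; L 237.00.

1630 g

n(X) = 3.430 mol
n(E) = 15.39 mol
n(Z) = 1200 / 110.70 = 10.84 mol
n(D) = 753.0 / 98.30 = 7.660 mol
n/ν for X = 3.430/1 = 3.430
n/ν for E = 15.39/3 = 5.130
n/ν for Z = 10.84/2 = 5.420
n/ν for D = 7.660/2 = 3.830
Smallest n/ν is X → limiting reagent.
n(L) = (2/1) × 3.430 = 6.860 mol
mass = 6.860 × 237.00 = 1626 g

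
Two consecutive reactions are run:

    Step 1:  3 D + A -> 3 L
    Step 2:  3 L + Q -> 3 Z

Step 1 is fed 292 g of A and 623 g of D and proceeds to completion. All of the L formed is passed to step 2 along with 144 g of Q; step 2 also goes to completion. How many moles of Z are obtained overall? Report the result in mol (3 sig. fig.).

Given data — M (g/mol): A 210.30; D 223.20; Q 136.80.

Step 1:
n(A) = 292.0 / 210.30 = 1.388 mol
n(D) = 623.0 / 223.20 = 2.791 mol
n/ν for A = 1.388/1 = 1.388
n/ν for D = 2.791/3 = 0.9303
Smallest n/ν is D → limiting reagent.
n(L) produced = (3/3) × 2.791 = 2.791 mol
Step 2:
n(L) available = 2.791 mol
n(Q) = 144.0 / 136.80 = 1.053 mol
n/ν for L = 2.791/3 = 0.9303
n/ν for Q = 1.053/1 = 1.053
Smallest n/ν is L → limiting reagent.
n(Z) = (3/3) × 2.791 = 2.791 mol

2.79 mol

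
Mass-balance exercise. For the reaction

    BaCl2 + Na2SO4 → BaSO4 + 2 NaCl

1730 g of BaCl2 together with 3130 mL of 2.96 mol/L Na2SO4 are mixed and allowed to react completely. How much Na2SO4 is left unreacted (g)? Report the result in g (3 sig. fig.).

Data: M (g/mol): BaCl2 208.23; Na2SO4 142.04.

136 g

n(BaCl2) = 1730 / 208.23 = 8.308 mol
n(Na2SO4) = 2.96 × 3130/1000 = 9.265 mol
n/ν for BaCl2 = 8.308/1 = 8.308
n/ν for Na2SO4 = 9.265/1 = 9.265
Smallest n/ν is BaCl2 → limiting reagent.
Na2SO4 consumed = (1/1) × 8.308 = 8.308 mol
Na2SO4 remaining = 9.265 − 8.308 = 0.9570 mol
mass = 0.9570 × 142.04 = 135.9 g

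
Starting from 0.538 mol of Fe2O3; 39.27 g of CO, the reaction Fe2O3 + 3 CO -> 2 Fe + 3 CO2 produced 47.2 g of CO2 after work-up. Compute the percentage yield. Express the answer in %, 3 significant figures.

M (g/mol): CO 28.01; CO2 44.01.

76.5 %

n(Fe2O3) = 0.5380 mol
n(CO) = 39.27 / 28.01 = 1.402 mol
n/ν for Fe2O3 = 0.5380/1 = 0.5380
n/ν for CO = 1.402/3 = 0.4673
Smallest n/ν is CO → limiting reagent.
theoretical n(CO2) = (3/3) × 1.402 = 1.402 mol → 61.70 g
% yield = 47.2 / 61.70 × 100 = 76.50 %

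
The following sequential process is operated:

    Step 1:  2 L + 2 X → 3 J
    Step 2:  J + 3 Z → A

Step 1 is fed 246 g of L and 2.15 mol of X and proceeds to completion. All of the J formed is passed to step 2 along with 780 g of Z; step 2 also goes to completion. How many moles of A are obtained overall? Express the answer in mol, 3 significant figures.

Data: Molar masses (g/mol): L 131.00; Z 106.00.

2.45 mol

Step 1:
n(L) = 246.0 / 131.00 = 1.878 mol
n(X) = 2.150 mol
n/ν → L: 0.9390, X: 1.075; L is limiting.
n(J) produced = (3/2) × 1.878 = 2.817 mol
Step 2:
n(J) available = 2.817 mol
n(Z) = 780.0 / 106.00 = 7.358 mol
n/ν → J: 2.817, Z: 2.453; Z is limiting.
n(A) = (1/3) × 7.358 = 2.453 mol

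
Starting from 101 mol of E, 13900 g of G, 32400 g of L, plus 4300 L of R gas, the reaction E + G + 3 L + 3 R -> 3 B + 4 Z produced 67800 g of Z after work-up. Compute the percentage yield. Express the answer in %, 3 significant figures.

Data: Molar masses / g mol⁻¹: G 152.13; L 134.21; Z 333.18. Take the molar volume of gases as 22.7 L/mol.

80.6 %

n(E) = 101.0 mol
n(G) = 13900 / 152.13 = 91.37 mol
n(L) = 32400 / 134.21 = 241.4 mol
n(R) = 4300 / 22.7 = 189.4 mol
n/ν for E = 101.0/1 = 101.0
n/ν for G = 91.37/1 = 91.37
n/ν for L = 241.4/3 = 80.47
n/ν for R = 189.4/3 = 63.13
Smallest n/ν is R → limiting reagent.
theoretical n(Z) = (4/3) × 189.4 = 252.5 mol → 84130 g
% yield = 67800 / 84130 × 100 = 80.59 %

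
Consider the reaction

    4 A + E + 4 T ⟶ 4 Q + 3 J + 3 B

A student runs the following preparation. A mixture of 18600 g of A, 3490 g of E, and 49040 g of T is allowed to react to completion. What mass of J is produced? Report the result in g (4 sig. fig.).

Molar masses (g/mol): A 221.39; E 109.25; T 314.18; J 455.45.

28700 g

n(A) = 18600 / 221.39 = 84.01 mol
n(E) = 3490 / 109.25 = 31.95 mol
n(T) = 49040 / 314.18 = 156.1 mol
n/ν for A = 84.01/4 = 21.00
n/ν for E = 31.95/1 = 31.95
n/ν for T = 156.1/4 = 39.03
Smallest n/ν is A → limiting reagent.
n(J) = (3/4) × 84.01 = 63.01 mol
mass = 63.01 × 455.45 = 28700 g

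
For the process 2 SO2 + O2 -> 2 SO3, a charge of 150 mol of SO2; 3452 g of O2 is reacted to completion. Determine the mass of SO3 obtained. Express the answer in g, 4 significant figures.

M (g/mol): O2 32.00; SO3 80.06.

12010 g

n(SO2) = 150.0 mol
n(O2) = 3452 / 32.00 = 107.9 mol
n/ν for SO2 = 150.0/2 = 75.00
n/ν for O2 = 107.9/1 = 107.9
Smallest n/ν is SO2 → limiting reagent.
n(SO3) = (2/2) × 150.0 = 150.0 mol
mass = 150.0 × 80.06 = 12010 g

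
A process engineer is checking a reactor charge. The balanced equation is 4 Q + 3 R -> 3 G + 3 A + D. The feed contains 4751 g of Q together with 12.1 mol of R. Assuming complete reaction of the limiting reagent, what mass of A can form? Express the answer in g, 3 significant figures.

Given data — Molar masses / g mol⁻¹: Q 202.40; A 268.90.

n(Q) = 4751 / 202.40 = 23.47 mol
n(R) = 12.10 mol
n/ν → Q: 5.868, R: 4.033; R is limiting.
n(A) = (3/3) × 12.10 = 12.10 mol
mass = 12.10 × 268.90 = 3254 g

3250 g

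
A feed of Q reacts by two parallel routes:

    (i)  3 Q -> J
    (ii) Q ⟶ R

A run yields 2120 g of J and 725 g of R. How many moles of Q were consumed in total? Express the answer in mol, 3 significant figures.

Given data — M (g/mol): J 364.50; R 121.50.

23.4 mol

n(J) = 2120 / 364.50 = 5.816 mol
n(R) = 725 / 121.50 = 5.967 mol
n(Q) via (i) = (3/1)×5.816 = 17.45 mol
n(Q) via (ii) = (1/1)×5.967 = 5.967 mol
total n(Q) = 17.45 + 5.967 = 23.42 mol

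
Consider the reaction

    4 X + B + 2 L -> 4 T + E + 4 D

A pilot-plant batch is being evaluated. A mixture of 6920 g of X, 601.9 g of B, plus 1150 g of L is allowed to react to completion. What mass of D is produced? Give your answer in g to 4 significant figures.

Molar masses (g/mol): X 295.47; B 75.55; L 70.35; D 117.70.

n(X) = 6920 / 295.47 = 23.42 mol
n(B) = 601.9 / 75.55 = 7.967 mol
n(L) = 1150 / 70.35 = 16.35 mol
n/ν for X = 23.42/4 = 5.855
n/ν for B = 7.967/1 = 7.967
n/ν for L = 16.35/2 = 8.175
Smallest n/ν is X → limiting reagent.
n(D) = (4/4) × 23.42 = 23.42 mol
mass = 23.42 × 117.70 = 2757 g

2757 g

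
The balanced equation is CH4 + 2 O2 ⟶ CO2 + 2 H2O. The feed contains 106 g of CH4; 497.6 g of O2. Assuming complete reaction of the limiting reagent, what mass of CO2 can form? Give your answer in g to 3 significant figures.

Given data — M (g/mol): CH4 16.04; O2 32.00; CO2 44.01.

n(CH4) = 106.0 / 16.04 = 6.608 mol
n(O2) = 497.6 / 32.00 = 15.55 mol
n/ν → CH4: 6.608, O2: 7.775; CH4 is limiting.
n(CO2) = (1/1) × 6.608 = 6.608 mol
mass = 6.608 × 44.01 = 290.8 g

291 g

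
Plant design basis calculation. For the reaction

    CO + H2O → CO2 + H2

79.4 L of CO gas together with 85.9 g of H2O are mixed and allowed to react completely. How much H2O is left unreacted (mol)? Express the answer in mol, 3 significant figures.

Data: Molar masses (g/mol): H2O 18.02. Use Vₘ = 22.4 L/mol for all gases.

n(CO) = 79.40 / 22.4 = 3.545 mol
n(H2O) = 85.90 / 18.02 = 4.767 mol
n/ν for CO = 3.545/1 = 3.545
n/ν for H2O = 4.767/1 = 4.767
Smallest n/ν is CO → limiting reagent.
H2O consumed = (1/1) × 3.545 = 3.545 mol
H2O remaining = 4.767 − 3.545 = 1.222 mol

1.22 mol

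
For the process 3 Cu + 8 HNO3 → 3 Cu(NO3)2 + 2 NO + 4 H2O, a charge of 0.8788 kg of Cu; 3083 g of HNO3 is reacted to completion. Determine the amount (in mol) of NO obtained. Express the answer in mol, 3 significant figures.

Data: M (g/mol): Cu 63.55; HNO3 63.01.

9.22 mol

n(Cu) = 0.8788×1000 / 63.55 = 13.83 mol
n(HNO3) = 3083 / 63.01 = 48.93 mol
n/ν → Cu: 4.610, HNO3: 6.116; Cu is limiting.
n(NO) = (2/3) × 13.83 = 9.220 mol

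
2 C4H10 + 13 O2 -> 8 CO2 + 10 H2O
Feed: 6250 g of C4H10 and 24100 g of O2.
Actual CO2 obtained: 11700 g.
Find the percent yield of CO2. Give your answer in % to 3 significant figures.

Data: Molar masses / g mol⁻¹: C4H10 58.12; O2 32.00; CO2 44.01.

n(C4H10) = 6250 / 58.12 = 107.5 mol
n(O2) = 24100 / 32.00 = 753.1 mol
n/ν for C4H10 = 107.5/2 = 53.75
n/ν for O2 = 753.1/13 = 57.93
Smallest n/ν is C4H10 → limiting reagent.
theoretical n(CO2) = (8/2) × 107.5 = 430.0 mol → 18920 g
% yield = 11700 / 18920 × 100 = 61.84 %

61.8 %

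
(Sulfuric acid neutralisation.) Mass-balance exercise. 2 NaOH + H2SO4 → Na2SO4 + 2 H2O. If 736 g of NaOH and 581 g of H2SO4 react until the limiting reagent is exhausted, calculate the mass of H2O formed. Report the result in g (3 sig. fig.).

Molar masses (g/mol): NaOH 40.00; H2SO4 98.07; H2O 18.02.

214 g

n(NaOH) = 736.0 / 40.00 = 18.40 mol
n(H2SO4) = 581.0 / 98.07 = 5.924 mol
n/ν → NaOH: 9.200, H2SO4: 5.924; H2SO4 is limiting.
n(H2O) = (2/1) × 5.924 = 11.85 mol
mass = 11.85 × 18.02 = 213.5 g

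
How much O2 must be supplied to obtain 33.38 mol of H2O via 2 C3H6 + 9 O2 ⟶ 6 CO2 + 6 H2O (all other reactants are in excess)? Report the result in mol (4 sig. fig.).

n(H2O) = 33.38 mol
n(O2) = (9/6) × 33.38 = 50.07 mol

50.07 mol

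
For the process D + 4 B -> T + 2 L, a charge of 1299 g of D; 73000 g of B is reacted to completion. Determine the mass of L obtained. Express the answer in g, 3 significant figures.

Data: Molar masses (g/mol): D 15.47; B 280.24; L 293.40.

38200 g

n(D) = 1299 / 15.47 = 83.97 mol
n(B) = 73000 / 280.24 = 260.5 mol
n/ν for D = 83.97/1 = 83.97
n/ν for B = 260.5/4 = 65.13
Smallest n/ν is B → limiting reagent.
n(L) = (2/4) × 260.5 = 130.3 mol
mass = 130.3 × 293.40 = 38230 g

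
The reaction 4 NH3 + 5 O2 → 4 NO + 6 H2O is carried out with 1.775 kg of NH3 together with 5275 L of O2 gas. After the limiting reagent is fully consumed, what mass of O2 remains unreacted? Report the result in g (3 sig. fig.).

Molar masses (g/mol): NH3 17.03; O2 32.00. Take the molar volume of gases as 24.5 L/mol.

n(NH3) = 1.775×1000 / 17.03 = 104.2 mol
n(O2) = 5275 / 24.5 = 215.3 mol
n/ν for NH3 = 104.2/4 = 26.05
n/ν for O2 = 215.3/5 = 43.06
Smallest n/ν is NH3 → limiting reagent.
O2 consumed = (5/4) × 104.2 = 130.3 mol
O2 remaining = 215.3 − 130.3 = 85.00 mol
mass = 85.00 × 32.00 = 2720 g

2720 g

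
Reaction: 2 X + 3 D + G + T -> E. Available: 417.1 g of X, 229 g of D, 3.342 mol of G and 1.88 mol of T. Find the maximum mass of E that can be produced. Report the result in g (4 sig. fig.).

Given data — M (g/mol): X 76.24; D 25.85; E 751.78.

1413 g

n(X) = 417.1 / 76.24 = 5.471 mol
n(D) = 229.0 / 25.85 = 8.859 mol
n(G) = 3.342 mol
n(T) = 1.880 mol
n/ν for X = 5.471/2 = 2.736
n/ν for D = 8.859/3 = 2.953
n/ν for G = 3.342/1 = 3.342
n/ν for T = 1.880/1 = 1.880
Smallest n/ν is T → limiting reagent.
n(E) = (1/1) × 1.880 = 1.880 mol
mass = 1.880 × 751.78 = 1413 g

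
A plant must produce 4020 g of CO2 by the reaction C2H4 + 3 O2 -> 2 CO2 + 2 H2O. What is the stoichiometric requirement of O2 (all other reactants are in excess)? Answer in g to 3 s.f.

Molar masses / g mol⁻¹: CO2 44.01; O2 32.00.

n(CO2) = 4020 / 44.01 = 91.34 mol
n(O2) = (3/2) × 91.34 = 137.0 mol
mass = 137.0 × 32.00 = 4384 g

4380 g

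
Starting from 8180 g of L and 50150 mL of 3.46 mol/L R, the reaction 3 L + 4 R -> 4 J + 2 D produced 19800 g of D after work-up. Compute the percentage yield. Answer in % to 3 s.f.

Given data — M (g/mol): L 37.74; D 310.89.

n(L) = 8180 / 37.74 = 216.7 mol
n(R) = 3.46 × 50150/1000 = 173.5 mol
n/ν for L = 216.7/3 = 72.23
n/ν for R = 173.5/4 = 43.38
Smallest n/ν is R → limiting reagent.
theoretical n(D) = (2/4) × 173.5 = 86.75 mol → 26970 g
% yield = 19800 / 26970 × 100 = 73.41 %

73.4 %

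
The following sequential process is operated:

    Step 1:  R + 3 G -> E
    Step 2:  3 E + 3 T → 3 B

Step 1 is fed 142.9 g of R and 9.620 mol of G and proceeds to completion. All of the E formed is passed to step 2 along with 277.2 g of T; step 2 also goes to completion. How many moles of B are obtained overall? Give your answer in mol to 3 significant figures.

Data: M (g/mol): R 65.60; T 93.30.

2.18 mol

Step 1:
n(R) = 142.9 / 65.60 = 2.178 mol
n(G) = 9.620 mol
n/ν for R = 2.178/1 = 2.178
n/ν for G = 9.620/3 = 3.207
Smallest n/ν is R → limiting reagent.
n(E) produced = (1/1) × 2.178 = 2.178 mol
Step 2:
n(E) available = 2.178 mol
n(T) = 277.2 / 93.30 = 2.971 mol
n/ν for E = 2.178/3 = 0.7260
n/ν for T = 2.971/3 = 0.9903
Smallest n/ν is E → limiting reagent.
n(B) = (3/3) × 2.178 = 2.178 mol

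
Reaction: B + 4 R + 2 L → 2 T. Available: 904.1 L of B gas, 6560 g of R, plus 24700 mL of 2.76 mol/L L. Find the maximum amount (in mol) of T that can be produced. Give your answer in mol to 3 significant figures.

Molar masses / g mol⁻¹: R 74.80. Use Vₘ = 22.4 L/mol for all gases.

43.9 mol

n(B) = 904.1 / 22.4 = 40.36 mol
n(R) = 6560 / 74.80 = 87.70 mol
n(L) = 2.76 × 24700/1000 = 68.17 mol
n/ν for B = 40.36/1 = 40.36
n/ν for R = 87.70/4 = 21.93
n/ν for L = 68.17/2 = 34.09
Smallest n/ν is R → limiting reagent.
n(T) = (2/4) × 87.70 = 43.85 mol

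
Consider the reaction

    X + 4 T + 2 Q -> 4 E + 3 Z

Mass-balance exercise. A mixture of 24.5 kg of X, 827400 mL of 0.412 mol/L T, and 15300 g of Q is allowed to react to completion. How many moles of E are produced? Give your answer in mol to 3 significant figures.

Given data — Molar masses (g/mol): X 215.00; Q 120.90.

253 mol

n(X) = 24.50×1000 / 215.00 = 114.0 mol
n(T) = 0.412 × 827400/1000 = 340.9 mol
n(Q) = 15300 / 120.90 = 126.6 mol
n/ν for X = 114.0/1 = 114.0
n/ν for T = 340.9/4 = 85.23
n/ν for Q = 126.6/2 = 63.30
Smallest n/ν is Q → limiting reagent.
n(E) = (4/2) × 126.6 = 253.2 mol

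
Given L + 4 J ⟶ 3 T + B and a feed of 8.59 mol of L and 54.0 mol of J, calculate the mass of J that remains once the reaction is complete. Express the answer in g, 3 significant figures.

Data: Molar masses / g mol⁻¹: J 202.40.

n(L) = 8.590 mol
n(J) = 54.00 mol
n/ν for L = 8.590/1 = 8.590
n/ν for J = 54.00/4 = 13.50
Smallest n/ν is L → limiting reagent.
J consumed = (4/1) × 8.590 = 34.36 mol
J remaining = 54.00 − 34.36 = 19.64 mol
mass = 19.64 × 202.40 = 3975 g

3980 g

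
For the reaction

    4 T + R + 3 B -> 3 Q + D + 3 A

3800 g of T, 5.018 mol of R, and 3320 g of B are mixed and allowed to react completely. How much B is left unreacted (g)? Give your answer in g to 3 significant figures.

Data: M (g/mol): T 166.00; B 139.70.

1220 g

n(T) = 3800 / 166.00 = 22.89 mol
n(R) = 5.018 mol
n(B) = 3320 / 139.70 = 23.77 mol
n/ν for T = 22.89/4 = 5.723
n/ν for R = 5.018/1 = 5.018
n/ν for B = 23.77/3 = 7.923
Smallest n/ν is R → limiting reagent.
B consumed = (3/1) × 5.018 = 15.05 mol
B remaining = 23.77 − 15.05 = 8.720 mol
mass = 8.720 × 139.70 = 1218 g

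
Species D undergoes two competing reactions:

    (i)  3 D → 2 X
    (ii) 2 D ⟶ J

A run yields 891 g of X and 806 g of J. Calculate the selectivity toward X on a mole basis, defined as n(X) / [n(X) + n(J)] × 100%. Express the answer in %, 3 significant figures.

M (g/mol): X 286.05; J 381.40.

n(X) = 891 / 286.05 = 3.115 mol
n(J) = 806 / 381.40 = 2.113 mol
selectivity = 3.115/(3.115+2.113) × 100 = 59.58 %

59.6 %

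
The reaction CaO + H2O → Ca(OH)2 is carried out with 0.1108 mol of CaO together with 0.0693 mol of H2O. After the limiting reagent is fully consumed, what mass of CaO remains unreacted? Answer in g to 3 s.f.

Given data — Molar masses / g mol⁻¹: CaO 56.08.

2.33 g

n(CaO) = 0.1108 mol
n(H2O) = 0.06930 mol
n/ν for CaO = 0.1108/1 = 0.1108
n/ν for H2O = 0.06930/1 = 0.06930
Smallest n/ν is H2O → limiting reagent.
CaO consumed = (1/1) × 0.06930 = 0.06930 mol
CaO remaining = 0.1108 − 0.06930 = 0.04150 mol
mass = 0.04150 × 56.08 = 2.327 g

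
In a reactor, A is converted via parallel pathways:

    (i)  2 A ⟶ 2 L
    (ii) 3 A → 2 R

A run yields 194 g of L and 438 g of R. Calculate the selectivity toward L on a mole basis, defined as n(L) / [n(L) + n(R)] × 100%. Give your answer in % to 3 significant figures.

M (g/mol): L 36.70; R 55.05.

n(L) = 194 / 36.70 = 5.286 mol
n(R) = 438 / 55.05 = 7.956 mol
selectivity = 5.286/(5.286+7.956) × 100 = 39.92 %

39.9 %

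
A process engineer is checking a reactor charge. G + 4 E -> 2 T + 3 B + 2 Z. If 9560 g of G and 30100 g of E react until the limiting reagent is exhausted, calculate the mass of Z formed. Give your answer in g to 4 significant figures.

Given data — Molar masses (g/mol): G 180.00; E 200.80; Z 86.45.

n(G) = 9560 / 180.00 = 53.11 mol
n(E) = 30100 / 200.80 = 149.9 mol
n/ν → G: 53.11, E: 37.48; E is limiting.
n(Z) = (2/4) × 149.9 = 74.95 mol
mass = 74.95 × 86.45 = 6479 g

6479 g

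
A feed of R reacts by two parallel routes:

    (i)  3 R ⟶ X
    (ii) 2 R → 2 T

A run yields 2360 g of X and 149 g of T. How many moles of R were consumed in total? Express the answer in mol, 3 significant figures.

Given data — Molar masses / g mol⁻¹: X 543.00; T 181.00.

13.9 mol

n(X) = 2360 / 543.00 = 4.346 mol
n(T) = 149 / 181.00 = 0.8232 mol
n(R) via (i) = (3/1)×4.346 = 13.04 mol
n(R) via (ii) = (2/2)×0.8232 = 0.8232 mol
total n(R) = 13.04 + 0.8232 = 13.86 mol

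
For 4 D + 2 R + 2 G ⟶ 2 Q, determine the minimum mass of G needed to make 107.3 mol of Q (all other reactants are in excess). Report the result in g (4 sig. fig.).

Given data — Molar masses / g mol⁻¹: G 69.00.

7404 g

n(Q) = 107.3 mol
n(G) = (2/2) × 107.3 = 107.3 mol
mass = 107.3 × 69.00 = 7404 g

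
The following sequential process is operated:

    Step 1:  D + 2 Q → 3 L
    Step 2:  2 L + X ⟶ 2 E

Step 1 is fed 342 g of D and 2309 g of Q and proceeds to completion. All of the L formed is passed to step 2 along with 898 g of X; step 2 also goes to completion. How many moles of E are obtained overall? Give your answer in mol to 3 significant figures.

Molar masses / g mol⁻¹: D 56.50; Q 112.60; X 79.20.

18.2 mol

Step 1:
n(D) = 342.0 / 56.50 = 6.053 mol
n(Q) = 2309 / 112.60 = 20.51 mol
n/ν for D = 6.053/1 = 6.053
n/ν for Q = 20.51/2 = 10.26
Smallest n/ν is D → limiting reagent.
n(L) produced = (3/1) × 6.053 = 18.16 mol
Step 2:
n(L) available = 18.16 mol
n(X) = 898.0 / 79.20 = 11.34 mol
n/ν for L = 18.16/2 = 9.080
n/ν for X = 11.34/1 = 11.34
Smallest n/ν is L → limiting reagent.
n(E) = (2/2) × 18.16 = 18.16 mol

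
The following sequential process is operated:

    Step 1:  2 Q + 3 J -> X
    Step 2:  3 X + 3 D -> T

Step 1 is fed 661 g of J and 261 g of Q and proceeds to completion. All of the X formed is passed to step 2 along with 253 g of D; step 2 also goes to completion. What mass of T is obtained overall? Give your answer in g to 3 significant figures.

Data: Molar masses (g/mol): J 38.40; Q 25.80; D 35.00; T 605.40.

Step 1:
n(J) = 661.0 / 38.40 = 17.21 mol
n(Q) = 261.0 / 25.80 = 10.12 mol
n/ν for J = 17.21/3 = 5.737
n/ν for Q = 10.12/2 = 5.060
Smallest n/ν is Q → limiting reagent.
n(X) produced = (1/2) × 10.12 = 5.060 mol
Step 2:
n(X) available = 5.060 mol
n(D) = 253.0 / 35.00 = 7.229 mol
n/ν for X = 5.060/3 = 1.687
n/ν for D = 7.229/3 = 2.410
Smallest n/ν is X → limiting reagent.
n(T) = (1/3) × 5.060 = 1.687 mol
mass = 1.687 × 605.40 = 1021 g

1020 g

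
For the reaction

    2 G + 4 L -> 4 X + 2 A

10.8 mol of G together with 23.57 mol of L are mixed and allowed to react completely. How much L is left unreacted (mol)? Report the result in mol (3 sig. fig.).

1.97 mol

n(G) = 10.80 mol
n(L) = 23.57 mol
n/ν for G = 10.80/2 = 5.400
n/ν for L = 23.57/4 = 5.893
Smallest n/ν is G → limiting reagent.
L consumed = (4/2) × 10.80 = 21.60 mol
L remaining = 23.57 − 21.60 = 1.970 mol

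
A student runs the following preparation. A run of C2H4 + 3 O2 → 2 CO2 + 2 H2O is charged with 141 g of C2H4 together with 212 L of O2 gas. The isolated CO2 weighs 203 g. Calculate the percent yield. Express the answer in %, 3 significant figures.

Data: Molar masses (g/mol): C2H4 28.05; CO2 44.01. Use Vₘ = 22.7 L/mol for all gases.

74.1 %

n(C2H4) = 141.0 / 28.05 = 5.027 mol
n(O2) = 212.0 / 22.7 = 9.339 mol
n/ν → C2H4: 5.027, O2: 3.113; O2 is limiting.
theoretical n(CO2) = (2/3) × 9.339 = 6.226 mol → 274.0 g
% yield = 203 / 274.0 × 100 = 74.09 %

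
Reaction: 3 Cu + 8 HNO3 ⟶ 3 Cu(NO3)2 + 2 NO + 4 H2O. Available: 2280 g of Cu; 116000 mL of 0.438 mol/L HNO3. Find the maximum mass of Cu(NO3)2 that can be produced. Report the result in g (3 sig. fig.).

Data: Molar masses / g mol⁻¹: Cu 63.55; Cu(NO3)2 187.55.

3570 g

n(Cu) = 2280 / 63.55 = 35.88 mol
n(HNO3) = 0.438 × 116000/1000 = 50.81 mol
n/ν for Cu = 35.88/3 = 11.96
n/ν for HNO3 = 50.81/8 = 6.351
Smallest n/ν is HNO3 → limiting reagent.
n(Cu(NO3)2) = (3/8) × 50.81 = 19.05 mol
mass = 19.05 × 187.55 = 3573 g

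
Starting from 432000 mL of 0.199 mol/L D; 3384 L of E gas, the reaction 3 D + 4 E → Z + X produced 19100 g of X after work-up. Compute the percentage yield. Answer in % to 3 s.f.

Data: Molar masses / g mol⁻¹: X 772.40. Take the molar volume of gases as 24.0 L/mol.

n(D) = 0.199 × 432000/1000 = 85.97 mol
n(E) = 3384 / 24.0 = 141.0 mol
n/ν → D: 28.66, E: 35.25; D is limiting.
theoretical n(X) = (1/3) × 85.97 = 28.66 mol → 22140 g
% yield = 19100 / 22140 × 100 = 86.27 %

86.3 %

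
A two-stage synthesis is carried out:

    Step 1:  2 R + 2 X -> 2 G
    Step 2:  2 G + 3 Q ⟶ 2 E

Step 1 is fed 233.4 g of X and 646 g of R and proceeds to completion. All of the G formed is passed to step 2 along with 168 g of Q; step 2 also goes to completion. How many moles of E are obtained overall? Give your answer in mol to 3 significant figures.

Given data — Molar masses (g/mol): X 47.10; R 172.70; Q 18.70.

Step 1:
n(X) = 233.4 / 47.10 = 4.955 mol
n(R) = 646.0 / 172.70 = 3.741 mol
n/ν for X = 4.955/2 = 2.478
n/ν for R = 3.741/2 = 1.871
Smallest n/ν is R → limiting reagent.
n(G) produced = (2/2) × 3.741 = 3.741 mol
Step 2:
n(G) available = 3.741 mol
n(Q) = 168.0 / 18.70 = 8.984 mol
n/ν for G = 3.741/2 = 1.871
n/ν for Q = 8.984/3 = 2.995
Smallest n/ν is G → limiting reagent.
n(E) = (2/2) × 3.741 = 3.741 mol

3.74 mol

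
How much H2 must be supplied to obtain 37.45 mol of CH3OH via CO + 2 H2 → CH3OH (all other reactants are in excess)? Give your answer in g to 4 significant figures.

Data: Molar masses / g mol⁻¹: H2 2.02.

n(CH3OH) = 37.45 mol
n(H2) = (2/1) × 37.45 = 74.90 mol
mass = 74.90 × 2.02 = 151.3 g

151.3 g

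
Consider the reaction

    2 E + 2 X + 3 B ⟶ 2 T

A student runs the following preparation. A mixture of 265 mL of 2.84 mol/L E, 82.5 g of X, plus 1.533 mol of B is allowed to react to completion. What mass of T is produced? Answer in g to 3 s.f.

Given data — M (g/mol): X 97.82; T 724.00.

n(E) = 2.84 × 265.0/1000 = 0.7526 mol
n(X) = 82.50 / 97.82 = 0.8434 mol
n(B) = 1.533 mol
n/ν → E: 0.3763, X: 0.4217, B: 0.5110; E is limiting.
n(T) = (2/2) × 0.7526 = 0.7526 mol
mass = 0.7526 × 724.00 = 544.9 g

545 g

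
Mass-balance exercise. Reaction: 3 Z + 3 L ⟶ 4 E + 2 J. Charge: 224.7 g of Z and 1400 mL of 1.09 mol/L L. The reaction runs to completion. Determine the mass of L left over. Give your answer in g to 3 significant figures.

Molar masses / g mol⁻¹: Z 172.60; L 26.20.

5.87 g

n(Z) = 224.7 / 172.60 = 1.302 mol
n(L) = 1.09 × 1400/1000 = 1.526 mol
n/ν for Z = 1.302/3 = 0.4340
n/ν for L = 1.526/3 = 0.5087
Smallest n/ν is Z → limiting reagent.
L consumed = (3/3) × 1.302 = 1.302 mol
L remaining = 1.526 − 1.302 = 0.2240 mol
mass = 0.2240 × 26.20 = 5.869 g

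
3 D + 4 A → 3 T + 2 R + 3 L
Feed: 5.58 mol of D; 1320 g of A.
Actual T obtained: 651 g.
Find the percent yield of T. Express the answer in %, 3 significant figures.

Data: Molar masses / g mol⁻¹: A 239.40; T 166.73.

n(D) = 5.580 mol
n(A) = 1320 / 239.40 = 5.514 mol
n/ν → D: 1.860, A: 1.379; A is limiting.
theoretical n(T) = (3/4) × 5.514 = 4.136 mol → 689.6 g
% yield = 651 / 689.6 × 100 = 94.40 %

94.4 %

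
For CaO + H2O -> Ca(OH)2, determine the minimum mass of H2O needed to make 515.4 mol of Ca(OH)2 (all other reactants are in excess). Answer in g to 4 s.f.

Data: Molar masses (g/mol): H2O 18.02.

9288 g

n(Ca(OH)2) = 515.4 mol
n(H2O) = (1/1) × 515.4 = 515.4 mol
mass = 515.4 × 18.02 = 9288 g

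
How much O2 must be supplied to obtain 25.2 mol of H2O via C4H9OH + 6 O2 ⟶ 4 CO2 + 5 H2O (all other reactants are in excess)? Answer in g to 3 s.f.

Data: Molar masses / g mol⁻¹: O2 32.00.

n(H2O) = 25.20 mol
n(O2) = (6/5) × 25.20 = 30.24 mol
mass = 30.24 × 32.00 = 967.7 g

968 g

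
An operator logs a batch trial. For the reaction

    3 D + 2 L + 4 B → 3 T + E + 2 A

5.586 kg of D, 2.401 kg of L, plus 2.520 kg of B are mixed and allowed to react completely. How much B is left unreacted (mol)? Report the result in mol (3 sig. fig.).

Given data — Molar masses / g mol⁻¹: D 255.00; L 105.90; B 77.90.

3.14 mol

n(D) = 5.586×1000 / 255.00 = 21.91 mol
n(L) = 2.401×1000 / 105.90 = 22.67 mol
n(B) = 2.520×1000 / 77.90 = 32.35 mol
n/ν for D = 21.91/3 = 7.303
n/ν for L = 22.67/2 = 11.34
n/ν for B = 32.35/4 = 8.088
Smallest n/ν is D → limiting reagent.
B consumed = (4/3) × 21.91 = 29.21 mol
B remaining = 32.35 − 29.21 = 3.140 mol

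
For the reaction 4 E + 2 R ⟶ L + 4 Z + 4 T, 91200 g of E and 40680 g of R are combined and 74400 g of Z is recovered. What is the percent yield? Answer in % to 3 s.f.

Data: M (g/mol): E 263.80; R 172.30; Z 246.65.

87.3 %

n(E) = 91200 / 263.80 = 345.7 mol
n(R) = 40680 / 172.30 = 236.1 mol
n/ν for E = 345.7/4 = 86.43
n/ν for R = 236.1/2 = 118.1
Smallest n/ν is E → limiting reagent.
theoretical n(Z) = (4/4) × 345.7 = 345.7 mol → 85270 g
% yield = 74400 / 85270 × 100 = 87.25 %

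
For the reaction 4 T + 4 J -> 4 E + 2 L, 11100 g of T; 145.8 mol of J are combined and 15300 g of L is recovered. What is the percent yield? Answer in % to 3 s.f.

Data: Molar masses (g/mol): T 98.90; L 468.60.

n(T) = 11100 / 98.90 = 112.2 mol
n(J) = 145.8 mol
n/ν → T: 28.05, J: 36.45; T is limiting.
theoretical n(L) = (2/4) × 112.2 = 56.10 mol → 26290 g
% yield = 15300 / 26290 × 100 = 58.20 %

58.2 %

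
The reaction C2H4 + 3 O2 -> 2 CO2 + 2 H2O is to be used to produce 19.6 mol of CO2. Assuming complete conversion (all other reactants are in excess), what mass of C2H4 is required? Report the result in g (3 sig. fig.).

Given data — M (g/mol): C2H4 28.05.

n(CO2) = 19.60 mol
n(C2H4) = (1/2) × 19.60 = 9.800 mol
mass = 9.800 × 28.05 = 274.9 g

275 g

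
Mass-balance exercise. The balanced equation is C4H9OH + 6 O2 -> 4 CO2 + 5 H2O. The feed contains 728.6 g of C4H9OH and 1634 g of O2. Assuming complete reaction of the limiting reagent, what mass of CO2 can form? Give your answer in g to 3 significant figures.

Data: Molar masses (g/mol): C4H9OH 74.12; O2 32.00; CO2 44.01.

1500 g

n(C4H9OH) = 728.6 / 74.12 = 9.830 mol
n(O2) = 1634 / 32.00 = 51.06 mol
n/ν for C4H9OH = 9.830/1 = 9.830
n/ν for O2 = 51.06/6 = 8.510
Smallest n/ν is O2 → limiting reagent.
n(CO2) = (4/6) × 51.06 = 34.04 mol
mass = 34.04 × 44.01 = 1498 g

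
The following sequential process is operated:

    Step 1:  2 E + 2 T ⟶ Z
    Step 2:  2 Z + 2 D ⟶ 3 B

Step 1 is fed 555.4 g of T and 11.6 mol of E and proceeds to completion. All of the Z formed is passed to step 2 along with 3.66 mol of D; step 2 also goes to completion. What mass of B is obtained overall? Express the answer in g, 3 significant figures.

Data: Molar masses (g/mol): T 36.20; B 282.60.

Step 1:
n(T) = 555.4 / 36.20 = 15.34 mol
n(E) = 11.60 mol
n/ν for T = 15.34/2 = 7.670
n/ν for E = 11.60/2 = 5.800
Smallest n/ν is E → limiting reagent.
n(Z) produced = (1/2) × 11.60 = 5.800 mol
Step 2:
n(Z) available = 5.800 mol
n(D) = 3.660 mol
n/ν for Z = 5.800/2 = 2.900
n/ν for D = 3.660/2 = 1.830
Smallest n/ν is D → limiting reagent.
n(B) = (3/2) × 3.660 = 5.490 mol
mass = 5.490 × 282.60 = 1551 g

1550 g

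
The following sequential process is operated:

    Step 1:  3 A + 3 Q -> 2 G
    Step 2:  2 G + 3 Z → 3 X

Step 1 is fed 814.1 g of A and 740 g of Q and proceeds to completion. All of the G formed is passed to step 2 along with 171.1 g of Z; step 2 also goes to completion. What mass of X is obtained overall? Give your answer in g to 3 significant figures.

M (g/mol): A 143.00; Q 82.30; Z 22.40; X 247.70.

Step 1:
n(A) = 814.1 / 143.00 = 5.693 mol
n(Q) = 740.0 / 82.30 = 8.991 mol
n/ν for A = 5.693/3 = 1.898
n/ν for Q = 8.991/3 = 2.997
Smallest n/ν is A → limiting reagent.
n(G) produced = (2/3) × 5.693 = 3.795 mol
Step 2:
n(G) available = 3.795 mol
n(Z) = 171.1 / 22.40 = 7.638 mol
n/ν for G = 3.795/2 = 1.898
n/ν for Z = 7.638/3 = 2.546
Smallest n/ν is G → limiting reagent.
n(X) = (3/2) × 3.795 = 5.693 mol
mass = 5.693 × 247.70 = 1410 g

1410 g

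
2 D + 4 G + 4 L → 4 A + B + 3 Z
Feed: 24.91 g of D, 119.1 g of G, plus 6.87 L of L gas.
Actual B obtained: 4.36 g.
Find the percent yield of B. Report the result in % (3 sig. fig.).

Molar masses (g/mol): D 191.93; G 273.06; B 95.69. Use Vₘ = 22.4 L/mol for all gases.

70.2 %

n(D) = 24.91 / 191.93 = 0.1298 mol
n(G) = 119.1 / 273.06 = 0.4362 mol
n(L) = 6.870 / 22.4 = 0.3067 mol
n/ν → D: 0.06490, G: 0.1091, L: 0.07668; D is limiting.
theoretical n(B) = (1/2) × 0.1298 = 0.06490 mol → 6.210 g
% yield = 4.36 / 6.210 × 100 = 70.21 %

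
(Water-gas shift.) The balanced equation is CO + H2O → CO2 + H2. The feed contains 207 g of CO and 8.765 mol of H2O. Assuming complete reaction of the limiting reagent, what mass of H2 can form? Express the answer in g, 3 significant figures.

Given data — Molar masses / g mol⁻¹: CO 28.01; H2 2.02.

14.9 g

n(CO) = 207.0 / 28.01 = 7.390 mol
n(H2O) = 8.765 mol
n/ν → CO: 7.390, H2O: 8.765; CO is limiting.
n(H2) = (1/1) × 7.390 = 7.390 mol
mass = 7.390 × 2.02 = 14.93 g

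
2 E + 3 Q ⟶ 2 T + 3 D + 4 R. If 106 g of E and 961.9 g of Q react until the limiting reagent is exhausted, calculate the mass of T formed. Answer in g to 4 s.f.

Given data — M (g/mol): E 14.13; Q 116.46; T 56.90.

313.3 g

n(E) = 106.0 / 14.13 = 7.502 mol
n(Q) = 961.9 / 116.46 = 8.259 mol
n/ν for E = 7.502/2 = 3.751
n/ν for Q = 8.259/3 = 2.753
Smallest n/ν is Q → limiting reagent.
n(T) = (2/3) × 8.259 = 5.506 mol
mass = 5.506 × 56.90 = 313.3 g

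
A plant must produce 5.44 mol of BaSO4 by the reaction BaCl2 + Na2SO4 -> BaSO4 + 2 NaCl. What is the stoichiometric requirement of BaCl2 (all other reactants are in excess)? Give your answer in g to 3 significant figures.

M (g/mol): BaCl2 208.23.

n(BaSO4) = 5.440 mol
n(BaCl2) = (1/1) × 5.440 = 5.440 mol
mass = 5.440 × 208.23 = 1133 g

1130 g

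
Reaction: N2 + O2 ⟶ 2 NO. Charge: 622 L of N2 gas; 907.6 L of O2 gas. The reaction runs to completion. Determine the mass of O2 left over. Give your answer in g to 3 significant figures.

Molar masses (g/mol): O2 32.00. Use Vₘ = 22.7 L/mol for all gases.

403 g

n(N2) = 622.0 / 22.7 = 27.40 mol
n(O2) = 907.6 / 22.7 = 39.98 mol
n/ν for N2 = 27.40/1 = 27.40
n/ν for O2 = 39.98/1 = 39.98
Smallest n/ν is N2 → limiting reagent.
O2 consumed = (1/1) × 27.40 = 27.40 mol
O2 remaining = 39.98 − 27.40 = 12.58 mol
mass = 12.58 × 32.00 = 402.6 g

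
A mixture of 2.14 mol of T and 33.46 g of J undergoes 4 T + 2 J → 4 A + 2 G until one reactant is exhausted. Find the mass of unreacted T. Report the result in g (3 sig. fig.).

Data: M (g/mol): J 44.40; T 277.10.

175 g

n(T) = 2.140 mol
n(J) = 33.46 / 44.40 = 0.7536 mol
n/ν for T = 2.140/4 = 0.5350
n/ν for J = 0.7536/2 = 0.3768
Smallest n/ν is J → limiting reagent.
T consumed = (4/2) × 0.7536 = 1.507 mol
T remaining = 2.140 − 1.507 = 0.6330 mol
mass = 0.6330 × 277.10 = 175.4 g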